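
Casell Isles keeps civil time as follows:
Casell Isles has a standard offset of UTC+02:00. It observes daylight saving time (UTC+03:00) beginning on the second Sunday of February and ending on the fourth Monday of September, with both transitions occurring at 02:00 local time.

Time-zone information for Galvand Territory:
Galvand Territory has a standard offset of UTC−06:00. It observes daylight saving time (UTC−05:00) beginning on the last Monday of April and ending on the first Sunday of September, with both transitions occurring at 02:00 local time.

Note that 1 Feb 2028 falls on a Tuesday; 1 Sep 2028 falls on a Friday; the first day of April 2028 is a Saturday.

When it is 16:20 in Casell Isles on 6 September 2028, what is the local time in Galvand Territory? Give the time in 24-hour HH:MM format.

07:20

1 February 2028 is a Tuesday, so the first Sunday is February 6 and the second is February 13.
1 September 2028 is a Friday, so the first Monday is September 4 and the fourth is September 25.
6 September 2028 lies within the daylight-saving period (13 February – 25 September), so Casell Isles is on daylight time, UTC+03:00.
16:20 Casell Isles − 3h = 13:20 UTC.
1 April 2028 is a Saturday, so Mondays fall on 3, 10, 17, 24; the last is April 24.
1 September 2028 is a Friday, so the first Sunday is September 3.
At the standard offset (UTC−06:00), 13:20 UTC − 6h = 07:20 Galvand Territory standard time.
Daylight saving runs 24 April – 3 September; the standard-time date in Galvand Territory, 6 September 2028, is outside that window, so Galvand Territory is on standard time at UTC−06:00.
13:20 UTC − 6h = 07:20 Galvand Territory.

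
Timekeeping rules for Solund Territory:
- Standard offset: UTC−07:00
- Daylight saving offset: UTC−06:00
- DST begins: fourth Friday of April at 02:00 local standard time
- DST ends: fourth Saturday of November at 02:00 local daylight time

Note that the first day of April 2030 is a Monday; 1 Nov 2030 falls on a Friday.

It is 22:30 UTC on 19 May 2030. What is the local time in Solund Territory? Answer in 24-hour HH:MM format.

1 April 2030 is a Monday, so the first Friday is April 5 and the fourth is April 26.
1 November 2030 is a Friday, so the first Saturday is November 2 and the fourth is November 23.
At the standard offset (UTC−07:00), 22:30 UTC − 7h = 15:30 Solund Territory standard time.
The standard-time date in Solund Territory, 19 May 2030, lies within the daylight-saving period (26 April – 23 November), so Solund Territory is on daylight time, UTC−06:00.
22:30 UTC − 6h = 16:30 local.

16:30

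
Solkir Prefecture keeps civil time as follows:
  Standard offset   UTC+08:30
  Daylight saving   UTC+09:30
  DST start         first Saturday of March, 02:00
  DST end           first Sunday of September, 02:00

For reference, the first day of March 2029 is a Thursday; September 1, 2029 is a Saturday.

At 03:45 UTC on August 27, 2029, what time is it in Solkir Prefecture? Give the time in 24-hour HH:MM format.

13:15

1 March 2029 is a Thursday, so the first Saturday is March 3.
1 September 2029 is a Saturday, so the first Sunday is September 2.
At the standard offset (UTC+08:30), 03:45 UTC + 8h30m = 12:15 Solkir Prefecture standard time.
Daylight saving runs 3 March – 2 September; the standard-time date in Solkir Prefecture, August 27, 2029, is inside that window, so Solkir Prefecture is at UTC+09:30.
03:45 UTC + 9h30m = 13:15 local.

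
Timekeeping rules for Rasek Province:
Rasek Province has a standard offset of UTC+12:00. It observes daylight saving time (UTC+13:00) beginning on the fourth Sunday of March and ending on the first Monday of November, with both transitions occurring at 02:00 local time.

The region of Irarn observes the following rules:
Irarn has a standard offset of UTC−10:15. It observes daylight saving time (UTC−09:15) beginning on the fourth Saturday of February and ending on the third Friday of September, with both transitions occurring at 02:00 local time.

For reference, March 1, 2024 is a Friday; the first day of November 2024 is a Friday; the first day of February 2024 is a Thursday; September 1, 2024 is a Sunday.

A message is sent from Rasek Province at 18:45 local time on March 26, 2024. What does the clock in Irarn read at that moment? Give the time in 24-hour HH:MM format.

20:30

1 March 2024 is a Friday, so the first Sunday is March 3 and the fourth is March 24.
1 November 2024 is a Friday, so the first Monday is November 4.
March 26, 2024 lies within the daylight-saving period (24 March – 4 November), so Rasek Province is on daylight time, UTC+13:00.
18:45 Rasek Province − 13h = 05:45 UTC.
1 February 2024 is a Thursday, so the first Saturday is February 3 and the fourth is February 24.
1 September 2024 is a Sunday, so the first Friday is September 6 and the third is September 20.
At the standard offset (UTC−10:15), 05:45 UTC − 10h15m = 19:30 Irarn standard time (rolling into the previous day, 25 March 2024).
The standard-time date in Irarn, March 25, 2024, falls between 24 February and 20 September, so daylight saving is in effect and Irarn is at UTC−09:15.
05:45 UTC − 9h15m = 20:30 Irarn (rolling into the previous day, 25 March 2024).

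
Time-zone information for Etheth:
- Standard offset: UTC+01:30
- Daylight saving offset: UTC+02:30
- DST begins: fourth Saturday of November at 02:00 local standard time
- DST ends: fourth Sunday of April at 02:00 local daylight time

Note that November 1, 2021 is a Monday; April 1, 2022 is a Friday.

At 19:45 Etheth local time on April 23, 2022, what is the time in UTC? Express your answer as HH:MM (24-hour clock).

1 November 2021 is a Monday, so the first Saturday is November 6 and the fourth is November 27.
1 April 2022 is a Friday, so the first Sunday is April 3 and the fourth is April 24.
April 23, 2022 falls between 27 November 2021 and 24 April 2022, so daylight saving is in effect and Etheth is at UTC+02:30.
19:45 local − 2h30m = 17:15 UTC.

17:15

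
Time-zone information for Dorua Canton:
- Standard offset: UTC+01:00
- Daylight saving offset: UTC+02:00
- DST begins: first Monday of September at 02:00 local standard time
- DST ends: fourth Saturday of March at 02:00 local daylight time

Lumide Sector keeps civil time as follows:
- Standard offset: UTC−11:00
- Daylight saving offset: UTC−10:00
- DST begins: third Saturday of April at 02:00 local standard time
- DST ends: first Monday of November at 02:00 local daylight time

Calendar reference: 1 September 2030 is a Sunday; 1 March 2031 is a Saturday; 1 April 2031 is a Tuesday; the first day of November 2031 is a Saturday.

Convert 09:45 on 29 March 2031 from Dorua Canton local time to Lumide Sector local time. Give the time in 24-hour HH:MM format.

21:45

1 September 2030 is a Sunday, so the first Monday is September 2.
1 March 2031 is a Saturday, so the first Saturday is March 1 and the fourth is March 22.
29 March 2031 is outside the daylight-saving period (2 September 2030 – 22 March 2031), so Dorua Canton is on standard time, UTC+01:00.
09:45 Dorua Canton − 1h = 08:45 UTC.
1 April 2031 is a Tuesday, so the first Saturday is April 5 and the third is April 19.
1 November 2031 is a Saturday, so the first Monday is November 3.
At the standard offset (UTC−11:00), 08:45 UTC − 11h = 21:45 Lumide Sector standard time (rolling into the previous day, 28 March 2031).
The standard-time date in Lumide Sector, 28 March 2031, does not fall between 19 April and 3 November, so daylight saving is not in effect and Lumide Sector is at UTC−11:00.
08:45 UTC − 11h = 21:45 Lumide Sector (rolling into the previous day, 28 March 2031).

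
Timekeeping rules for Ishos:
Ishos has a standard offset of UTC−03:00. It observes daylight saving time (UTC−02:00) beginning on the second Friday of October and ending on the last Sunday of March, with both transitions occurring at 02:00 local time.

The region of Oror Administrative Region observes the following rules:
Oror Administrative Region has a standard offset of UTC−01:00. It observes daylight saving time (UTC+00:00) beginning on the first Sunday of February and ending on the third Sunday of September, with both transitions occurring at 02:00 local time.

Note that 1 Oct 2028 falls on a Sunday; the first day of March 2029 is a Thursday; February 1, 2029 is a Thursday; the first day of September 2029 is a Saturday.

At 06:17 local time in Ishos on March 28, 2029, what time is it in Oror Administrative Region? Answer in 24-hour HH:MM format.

09:17

1 October 2028 is a Sunday, so the first Friday is October 6 and the second is October 13.
1 March 2029 is a Thursday, so Sundays fall on 4, 11, 18, 25; the last is March 25.
March 28, 2029 is outside the daylight-saving period (13 October 2028 – 25 March 2029), so Ishos is on standard time, UTC−03:00.
06:17 Ishos + 3h = 09:17 UTC.
1 February 2029 is a Thursday, so the first Sunday is February 4.
1 September 2029 is a Saturday, so the first Sunday is September 2 and the third is September 16.
At the standard offset (UTC−01:00), 09:17 UTC − 1h = 08:17 Oror Administrative Region standard time.
The standard-time date in Oror Administrative Region, March 28, 2029, lies within the daylight-saving period (4 February – 16 September), so Oror Administrative Region is on daylight time, UTC+00:00.
09:17 UTC + 0h = 09:17 Oror Administrative Region.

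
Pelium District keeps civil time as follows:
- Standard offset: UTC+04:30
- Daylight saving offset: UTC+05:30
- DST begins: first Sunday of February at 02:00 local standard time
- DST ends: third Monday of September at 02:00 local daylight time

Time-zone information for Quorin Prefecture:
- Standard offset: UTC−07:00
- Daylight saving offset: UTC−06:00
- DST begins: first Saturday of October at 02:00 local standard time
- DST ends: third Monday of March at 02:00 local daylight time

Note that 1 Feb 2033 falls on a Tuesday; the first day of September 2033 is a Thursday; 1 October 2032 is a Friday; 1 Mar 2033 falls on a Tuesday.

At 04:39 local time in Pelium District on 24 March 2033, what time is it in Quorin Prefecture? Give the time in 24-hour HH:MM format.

1 February 2033 is a Tuesday, so the first Sunday is February 6.
1 September 2033 is a Thursday, so the first Monday is September 5 and the third is September 19.
24 March 2033 falls between 6 February and 19 September, so daylight saving is in effect and Pelium District is at UTC+05:30.
04:39 Pelium District − 5h30m = 23:09 UTC (rolling into the previous day, 23 March 2033).
1 October 2032 is a Friday, so the first Saturday is October 2.
1 March 2033 is a Tuesday, so the first Monday is March 7 and the third is March 21.
At the standard offset (UTC−07:00), 23:09 UTC − 7h = 16:09 Quorin Prefecture standard time.
Daylight saving runs 2 October 2032 – 21 March 2033; the standard-time date in Quorin Prefecture, 23 March 2033, is outside that window, so Quorin Prefecture is on standard time at UTC−07:00.
23:09 UTC − 7h = 16:09 Quorin Prefecture.

16:09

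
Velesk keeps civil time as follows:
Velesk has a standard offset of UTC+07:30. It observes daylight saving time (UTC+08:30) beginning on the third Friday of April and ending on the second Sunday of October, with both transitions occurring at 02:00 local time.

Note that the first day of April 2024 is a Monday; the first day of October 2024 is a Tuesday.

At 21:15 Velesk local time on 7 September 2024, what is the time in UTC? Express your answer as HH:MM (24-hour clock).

1 April 2024 is a Monday, so the first Friday is April 5 and the third is April 19.
1 October 2024 is a Tuesday, so the first Sunday is October 6 and the second is October 13.
Daylight saving runs 19 April – 13 October; 7 September 2024 is inside that window, so Velesk is at UTC+08:30.
21:15 local − 8h30m = 12:45 UTC.

12:45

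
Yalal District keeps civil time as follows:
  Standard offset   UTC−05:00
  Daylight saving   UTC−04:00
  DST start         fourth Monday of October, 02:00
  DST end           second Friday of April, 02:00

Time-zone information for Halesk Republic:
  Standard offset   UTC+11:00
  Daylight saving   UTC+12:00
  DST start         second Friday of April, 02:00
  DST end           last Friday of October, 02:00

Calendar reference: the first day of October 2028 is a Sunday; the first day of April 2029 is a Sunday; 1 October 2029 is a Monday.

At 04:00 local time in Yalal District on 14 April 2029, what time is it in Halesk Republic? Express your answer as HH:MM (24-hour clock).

1 October 2028 is a Sunday, so the first Monday is October 2 and the fourth is October 23.
1 April 2029 is a Sunday, so the first Friday is April 6 and the second is April 13.
Daylight saving runs 23 October 2028 – 13 April 2029; 14 April 2029 is outside that window, so Yalal District is on standard time at UTC−05:00.
04:00 Yalal District + 5h = 09:00 UTC.
1 April 2029 is a Sunday, so the first Friday is April 6 and the second is April 13.
1 October 2029 is a Monday, so Fridays fall on 5, 12, 19, 26; the last is October 26.
At the standard offset (UTC+11:00), 09:00 UTC + 11h = 20:00 Halesk Republic standard time.
The standard-time date in Halesk Republic, 14 April 2029, lies within the daylight-saving period (13 April – 26 October), so Halesk Republic is on daylight time, UTC+12:00.
09:00 UTC + 12h = 21:00 Halesk Republic.

21:00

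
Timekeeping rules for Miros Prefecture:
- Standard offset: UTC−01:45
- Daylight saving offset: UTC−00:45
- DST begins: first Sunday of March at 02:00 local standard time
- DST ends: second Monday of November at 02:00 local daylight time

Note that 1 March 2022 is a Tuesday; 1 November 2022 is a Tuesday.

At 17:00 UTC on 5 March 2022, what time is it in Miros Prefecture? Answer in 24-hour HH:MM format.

15:15

1 March 2022 is a Tuesday, so the first Sunday is March 6.
1 November 2022 is a Tuesday, so the first Monday is November 7 and the second is November 14.
At the standard offset (UTC−01:45), 17:00 UTC − 1h45m = 15:15 Miros Prefecture standard time.
Daylight saving runs 6 March – 14 November; the standard-time date in Miros Prefecture, 5 March 2022, is outside that window, so Miros Prefecture is on standard time at UTC−01:45.
17:00 UTC − 1h45m = 15:15 local.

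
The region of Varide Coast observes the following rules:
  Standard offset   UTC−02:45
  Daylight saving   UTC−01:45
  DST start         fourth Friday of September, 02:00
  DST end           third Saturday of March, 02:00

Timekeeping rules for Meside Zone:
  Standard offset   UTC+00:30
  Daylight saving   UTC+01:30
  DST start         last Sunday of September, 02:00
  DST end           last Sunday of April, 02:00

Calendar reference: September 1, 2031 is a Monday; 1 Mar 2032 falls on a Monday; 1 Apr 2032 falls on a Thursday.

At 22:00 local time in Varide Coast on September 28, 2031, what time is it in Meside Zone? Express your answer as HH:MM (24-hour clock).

1 September 2031 is a Monday, so the first Friday is September 5 and the fourth is September 26.
1 March 2032 is a Monday, so the first Saturday is March 6 and the third is March 20.
September 28, 2031 falls between 26 September 2031 and 20 March 2032, so daylight saving is in effect and Varide Coast is at UTC−01:45.
22:00 Varide Coast + 1h45m = 23:45 UTC.
1 September 2031 is a Monday, so Sundays fall on 7, 14, 21, 28; the last is September 28.
1 April 2032 is a Thursday, so Sundays fall on 4, 11, 18, 25; the last is April 25.
At the standard offset (UTC+00:30), 23:45 UTC + 0h30m = 00:15 Meside Zone standard time (rolling into the next day, 29 September 2031).
The standard-time date in Meside Zone, September 29, 2031, lies within the daylight-saving period (28 September 2031 – 25 April 2032), so Meside Zone is on daylight time, UTC+01:30.
23:45 UTC + 1h30m = 01:15 Meside Zone (rolling into the next day, 29 September 2031).

01:15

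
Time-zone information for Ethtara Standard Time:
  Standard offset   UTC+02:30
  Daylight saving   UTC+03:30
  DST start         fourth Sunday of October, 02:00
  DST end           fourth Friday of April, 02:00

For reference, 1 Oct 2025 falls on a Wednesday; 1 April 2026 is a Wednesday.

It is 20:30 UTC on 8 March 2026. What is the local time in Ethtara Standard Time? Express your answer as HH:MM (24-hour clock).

00:00

1 October 2025 is a Wednesday, so the first Sunday is October 5 and the fourth is October 26.
1 April 2026 is a Wednesday, so the first Friday is April 3 and the fourth is April 24.
At the standard offset (UTC+02:30), 20:30 UTC + 2h30m = 23:00 Ethtara Standard Time standard time.
Daylight saving runs 26 October 2025 – 24 April 2026; the standard-time date in Ethtara Standard Time, 8 March 2026, is inside that window, so Ethtara Standard Time is at UTC+03:30.
20:30 UTC + 3h30m = 00:00 local (rolling into the next day, 9 March 2026).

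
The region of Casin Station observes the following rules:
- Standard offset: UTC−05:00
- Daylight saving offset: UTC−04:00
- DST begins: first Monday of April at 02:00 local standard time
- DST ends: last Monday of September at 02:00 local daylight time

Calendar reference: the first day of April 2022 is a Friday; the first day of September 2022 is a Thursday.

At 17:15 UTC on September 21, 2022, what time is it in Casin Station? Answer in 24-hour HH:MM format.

13:15

1 April 2022 is a Friday, so the first Monday is April 4.
1 September 2022 is a Thursday, so Mondays fall on 5, 12, 19, 26; the last is September 26.
At the standard offset (UTC−05:00), 17:15 UTC − 5h = 12:15 Casin Station standard time.
The standard-time date in Casin Station, September 21, 2022, falls between 4 April and 26 September, so daylight saving is in effect and Casin Station is at UTC−04:00.
17:15 UTC − 4h = 13:15 local.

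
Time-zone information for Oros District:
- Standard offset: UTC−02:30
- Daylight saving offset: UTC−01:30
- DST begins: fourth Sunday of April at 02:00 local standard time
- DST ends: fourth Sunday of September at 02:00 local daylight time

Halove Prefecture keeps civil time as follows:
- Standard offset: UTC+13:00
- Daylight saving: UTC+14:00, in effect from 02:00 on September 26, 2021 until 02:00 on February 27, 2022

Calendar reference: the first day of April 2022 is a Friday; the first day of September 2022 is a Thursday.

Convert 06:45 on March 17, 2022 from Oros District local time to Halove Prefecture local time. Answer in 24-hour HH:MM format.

22:15

1 April 2022 is a Friday, so the first Sunday is April 3 and the fourth is April 24.
1 September 2022 is a Thursday, so the first Sunday is September 4 and the fourth is September 25.
March 17, 2022 is outside the daylight-saving period (24 April – 25 September), so Oros District is on standard time, UTC−02:30.
06:45 Oros District + 2h30m = 09:15 UTC.
At the standard offset (UTC+13:00), 09:15 UTC + 13h = 22:15 Halove Prefecture standard time.
The standard-time date in Halove Prefecture, March 17, 2022, is outside the daylight-saving period (26 September 2021 – 27 February 2022), so Halove Prefecture is on standard time, UTC+13:00.
09:15 UTC + 13h = 22:15 Halove Prefecture.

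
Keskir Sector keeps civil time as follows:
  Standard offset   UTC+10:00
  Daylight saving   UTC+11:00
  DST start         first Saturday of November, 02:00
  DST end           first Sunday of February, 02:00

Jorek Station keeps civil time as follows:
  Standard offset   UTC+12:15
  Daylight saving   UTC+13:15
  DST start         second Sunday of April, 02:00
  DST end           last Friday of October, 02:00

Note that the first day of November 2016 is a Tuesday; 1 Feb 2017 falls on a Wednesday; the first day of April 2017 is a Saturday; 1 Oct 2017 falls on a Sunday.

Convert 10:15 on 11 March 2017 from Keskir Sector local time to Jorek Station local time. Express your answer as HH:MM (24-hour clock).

1 November 2016 is a Tuesday, so the first Saturday is November 5.
1 February 2017 is a Wednesday, so the first Sunday is February 5.
11 March 2017 is outside the daylight-saving period (5 November 2016 – 5 February 2017), so Keskir Sector is on standard time, UTC+10:00.
10:15 Keskir Sector − 10h = 00:15 UTC.
1 April 2017 is a Saturday, so the first Sunday is April 2 and the second is April 9.
1 October 2017 is a Sunday, so Fridays fall on 6, 13, 20, 27; the last is October 27.
At the standard offset (UTC+12:15), 00:15 UTC + 12h15m = 12:30 Jorek Station standard time.
The standard-time date in Jorek Station, 11 March 2017, is outside the daylight-saving period (9 April – 27 October), so Jorek Station is on standard time, UTC+12:15.
00:15 UTC + 12h15m = 12:30 Jorek Station.

12:30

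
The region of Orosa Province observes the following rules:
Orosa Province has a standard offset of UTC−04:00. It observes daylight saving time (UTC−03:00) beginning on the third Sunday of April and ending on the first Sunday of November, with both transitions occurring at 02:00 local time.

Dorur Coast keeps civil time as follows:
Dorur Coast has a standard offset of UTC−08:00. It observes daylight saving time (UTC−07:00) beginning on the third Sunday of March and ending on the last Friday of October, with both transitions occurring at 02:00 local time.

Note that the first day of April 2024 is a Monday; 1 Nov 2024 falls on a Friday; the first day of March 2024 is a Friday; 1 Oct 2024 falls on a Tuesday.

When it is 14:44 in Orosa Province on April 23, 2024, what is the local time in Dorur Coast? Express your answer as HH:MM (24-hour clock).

1 April 2024 is a Monday, so the first Sunday is April 7 and the third is April 21.
1 November 2024 is a Friday, so the first Sunday is November 3.
April 23, 2024 lies within the daylight-saving period (21 April – 3 November), so Orosa Province is on daylight time, UTC−03:00.
14:44 Orosa Province + 3h = 17:44 UTC.
1 March 2024 is a Friday, so the first Sunday is March 3 and the third is March 17.
1 October 2024 is a Tuesday, so Fridays fall on 4, 11, 18, 25; the last is October 25.
At the standard offset (UTC−08:00), 17:44 UTC − 8h = 09:44 Dorur Coast standard time.
The standard-time date in Dorur Coast, April 23, 2024, lies within the daylight-saving period (17 March – 25 October), so Dorur Coast is on daylight time, UTC−07:00.
17:44 UTC − 7h = 10:44 Dorur Coast.

10:44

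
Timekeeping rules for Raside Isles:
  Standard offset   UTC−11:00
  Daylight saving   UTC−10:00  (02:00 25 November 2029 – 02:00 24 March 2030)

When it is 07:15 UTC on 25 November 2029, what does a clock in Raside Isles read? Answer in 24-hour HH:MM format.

At the standard offset (UTC−11:00), 07:15 UTC − 11h = 20:15 Raside Isles standard time (rolling into the previous day, 24 November 2029).
The standard-time date in Raside Isles, 24 November 2029, is outside the daylight-saving period (25 November 2029 – 24 March 2030), so Raside Isles is on standard time, UTC−11:00.
07:15 UTC − 11h = 20:15 local (rolling into the previous day, 24 November 2029).

20:15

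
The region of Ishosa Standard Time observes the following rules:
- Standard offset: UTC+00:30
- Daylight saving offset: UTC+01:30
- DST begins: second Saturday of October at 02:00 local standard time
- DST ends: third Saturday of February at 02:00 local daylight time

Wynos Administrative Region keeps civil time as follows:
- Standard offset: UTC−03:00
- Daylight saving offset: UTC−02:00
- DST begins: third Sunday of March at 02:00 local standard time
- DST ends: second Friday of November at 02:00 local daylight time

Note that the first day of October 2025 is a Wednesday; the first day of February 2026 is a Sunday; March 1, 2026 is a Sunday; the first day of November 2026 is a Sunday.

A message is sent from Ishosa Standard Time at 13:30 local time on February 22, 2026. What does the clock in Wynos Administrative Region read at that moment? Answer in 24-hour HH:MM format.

1 October 2025 is a Wednesday, so the first Saturday is October 4 and the second is October 11.
1 February 2026 is a Sunday, so the first Saturday is February 7 and the third is February 21.
February 22, 2026 does not fall between 11 October 2025 and 21 February 2026, so daylight saving is not in effect and Ishosa Standard Time is at UTC+00:30.
13:30 Ishosa Standard Time − 0h30m = 13:00 UTC.
1 March 2026 is a Sunday, so the first Sunday is March 1 and the third is March 15.
1 November 2026 is a Sunday, so the first Friday is November 6 and the second is November 13.
At the standard offset (UTC−03:00), 13:00 UTC − 3h = 10:00 Wynos Administrative Region standard time.
The standard-time date in Wynos Administrative Region, February 22, 2026, does not fall between 15 March and 13 November, so daylight saving is not in effect and Wynos Administrative Region is at UTC−03:00.
13:00 UTC − 3h = 10:00 Wynos Administrative Region.

10:00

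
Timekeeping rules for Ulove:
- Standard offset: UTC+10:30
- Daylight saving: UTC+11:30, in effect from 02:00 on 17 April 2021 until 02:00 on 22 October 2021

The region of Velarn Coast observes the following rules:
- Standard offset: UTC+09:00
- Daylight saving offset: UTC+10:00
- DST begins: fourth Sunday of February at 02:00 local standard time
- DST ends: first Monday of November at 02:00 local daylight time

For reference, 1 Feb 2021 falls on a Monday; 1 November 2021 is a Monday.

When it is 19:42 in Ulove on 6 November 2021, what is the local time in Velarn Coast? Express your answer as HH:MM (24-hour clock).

18:12

6 November 2021 does not fall between 17 April and 22 October, so daylight saving is not in effect and Ulove is at UTC+10:30.
19:42 Ulove − 10h30m = 09:12 UTC.
1 February 2021 is a Monday, so the first Sunday is February 7 and the fourth is February 28.
1 November 2021 is a Monday, so the first Monday is November 1.
At the standard offset (UTC+09:00), 09:12 UTC + 9h = 18:12 Velarn Coast standard time.
The standard-time date in Velarn Coast, 6 November 2021, does not fall between 28 February and 1 November, so daylight saving is not in effect and Velarn Coast is at UTC+09:00.
09:12 UTC + 9h = 18:12 Velarn Coast.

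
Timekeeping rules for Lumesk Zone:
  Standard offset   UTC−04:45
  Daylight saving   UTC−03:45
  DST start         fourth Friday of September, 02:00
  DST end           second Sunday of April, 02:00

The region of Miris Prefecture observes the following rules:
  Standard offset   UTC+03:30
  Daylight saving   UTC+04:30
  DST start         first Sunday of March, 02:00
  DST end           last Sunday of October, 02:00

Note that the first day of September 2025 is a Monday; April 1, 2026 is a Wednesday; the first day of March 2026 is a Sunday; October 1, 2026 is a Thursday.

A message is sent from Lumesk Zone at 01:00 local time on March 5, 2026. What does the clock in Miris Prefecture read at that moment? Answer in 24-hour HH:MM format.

1 September 2025 is a Monday, so the first Friday is September 5 and the fourth is September 26.
1 April 2026 is a Wednesday, so the first Sunday is April 5 and the second is April 12.
March 5, 2026 lies within the daylight-saving period (26 September 2025 – 12 April 2026), so Lumesk Zone is on daylight time, UTC−03:45.
01:00 Lumesk Zone + 3h45m = 04:45 UTC.
1 March 2026 is a Sunday, so the first Sunday is March 1.
1 October 2026 is a Thursday, so Sundays fall on 4, 11, 18, 25; the last is October 25.
At the standard offset (UTC+03:30), 04:45 UTC + 3h30m = 08:15 Miris Prefecture standard time.
The standard-time date in Miris Prefecture, March 5, 2026, lies within the daylight-saving period (1 March – 25 October), so Miris Prefecture is on daylight time, UTC+04:30.
04:45 UTC + 4h30m = 09:15 Miris Prefecture.

09:15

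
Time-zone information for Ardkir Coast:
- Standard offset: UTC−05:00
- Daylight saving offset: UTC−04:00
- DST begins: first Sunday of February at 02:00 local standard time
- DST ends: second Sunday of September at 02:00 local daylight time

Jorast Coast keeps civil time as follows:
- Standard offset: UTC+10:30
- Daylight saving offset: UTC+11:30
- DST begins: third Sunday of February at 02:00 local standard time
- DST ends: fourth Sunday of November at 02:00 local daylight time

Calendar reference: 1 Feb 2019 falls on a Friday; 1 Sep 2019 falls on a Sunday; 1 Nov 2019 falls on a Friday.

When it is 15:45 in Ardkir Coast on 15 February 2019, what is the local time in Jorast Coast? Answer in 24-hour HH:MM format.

06:15

1 February 2019 is a Friday, so the first Sunday is February 3.
1 September 2019 is a Sunday, so the first Sunday is September 1 and the second is September 8.
15 February 2019 falls between 3 February and 8 September, so daylight saving is in effect and Ardkir Coast is at UTC−04:00.
15:45 Ardkir Coast + 4h = 19:45 UTC.
1 February 2019 is a Friday, so the first Sunday is February 3 and the third is February 17.
1 November 2019 is a Friday, so the first Sunday is November 3 and the fourth is November 24.
At the standard offset (UTC+10:30), 19:45 UTC + 10h30m = 06:15 Jorast Coast standard time (rolling into the next day, 16 February 2019).
The standard-time date in Jorast Coast, 16 February 2019, is outside the daylight-saving period (17 February – 24 November), so Jorast Coast is on standard time, UTC+10:30.
19:45 UTC + 10h30m = 06:15 Jorast Coast (rolling into the next day, 16 February 2019).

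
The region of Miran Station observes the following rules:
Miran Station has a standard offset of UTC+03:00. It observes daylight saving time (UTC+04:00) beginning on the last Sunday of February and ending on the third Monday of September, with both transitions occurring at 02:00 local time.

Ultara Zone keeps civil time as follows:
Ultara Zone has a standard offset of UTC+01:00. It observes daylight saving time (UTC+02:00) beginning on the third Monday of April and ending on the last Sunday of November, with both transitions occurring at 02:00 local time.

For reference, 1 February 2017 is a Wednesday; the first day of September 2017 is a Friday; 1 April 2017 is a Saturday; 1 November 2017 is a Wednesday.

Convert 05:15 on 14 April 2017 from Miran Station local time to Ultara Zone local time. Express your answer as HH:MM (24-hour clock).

02:15

1 February 2017 is a Wednesday, so Sundays fall on 5, 12, 19, 26; the last is February 26.
1 September 2017 is a Friday, so the first Monday is September 4 and the third is September 18.
14 April 2017 lies within the daylight-saving period (26 February – 18 September), so Miran Station is on daylight time, UTC+04:00.
05:15 Miran Station − 4h = 01:15 UTC.
1 April 2017 is a Saturday, so the first Monday is April 3 and the third is April 17.
1 November 2017 is a Wednesday, so Sundays fall on 5, 12, 19, 26; the last is November 26.
At the standard offset (UTC+01:00), 01:15 UTC + 1h = 02:15 Ultara Zone standard time.
The standard-time date in Ultara Zone, 14 April 2017, is outside the daylight-saving period (17 April – 26 November), so Ultara Zone is on standard time, UTC+01:00.
01:15 UTC + 1h = 02:15 Ultara Zone.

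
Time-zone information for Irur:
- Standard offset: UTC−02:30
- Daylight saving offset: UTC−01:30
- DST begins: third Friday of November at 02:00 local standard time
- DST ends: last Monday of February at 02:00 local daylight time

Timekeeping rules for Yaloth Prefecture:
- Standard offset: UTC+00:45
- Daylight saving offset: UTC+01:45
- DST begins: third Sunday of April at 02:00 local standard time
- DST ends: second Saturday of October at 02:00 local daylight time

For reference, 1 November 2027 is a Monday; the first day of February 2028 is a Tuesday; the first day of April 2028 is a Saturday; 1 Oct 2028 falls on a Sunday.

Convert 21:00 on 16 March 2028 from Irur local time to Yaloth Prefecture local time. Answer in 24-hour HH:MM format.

1 November 2027 is a Monday, so the first Friday is November 5 and the third is November 19.
1 February 2028 is a Tuesday, so Mondays fall on 7, 14, 21, 28; the last is February 28.
16 March 2028 is outside the daylight-saving period (19 November 2027 – 28 February 2028), so Irur is on standard time, UTC−02:30.
21:00 Irur + 2h30m = 23:30 UTC.
1 April 2028 is a Saturday, so the first Sunday is April 2 and the third is April 16.
1 October 2028 is a Sunday, so the first Saturday is October 7 and the second is October 14.
At the standard offset (UTC+00:45), 23:30 UTC + 0h45m = 00:15 Yaloth Prefecture standard time (rolling into the next day, 17 March 2028).
Daylight saving runs 16 April – 14 October; the standard-time date in Yaloth Prefecture, 17 March 2028, is outside that window, so Yaloth Prefecture is on standard time at UTC+00:45.
23:30 UTC + 0h45m = 00:15 Yaloth Prefecture (rolling into the next day, 17 March 2028).

00:15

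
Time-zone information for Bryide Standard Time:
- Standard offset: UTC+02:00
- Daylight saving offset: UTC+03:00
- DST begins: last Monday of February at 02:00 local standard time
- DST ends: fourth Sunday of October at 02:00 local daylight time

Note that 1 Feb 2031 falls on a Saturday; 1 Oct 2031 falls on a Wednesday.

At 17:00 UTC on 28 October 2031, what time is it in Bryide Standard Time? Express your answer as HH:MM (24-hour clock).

1 February 2031 is a Saturday, so Mondays fall on 3, 10, 17, 24; the last is February 24.
1 October 2031 is a Wednesday, so the first Sunday is October 5 and the fourth is October 26.
At the standard offset (UTC+02:00), 17:00 UTC + 2h = 19:00 Bryide Standard Time standard time.
Daylight saving runs 24 February – 26 October; the standard-time date in Bryide Standard Time, 28 October 2031, is outside that window, so Bryide Standard Time is on standard time at UTC+02:00.
17:00 UTC + 2h = 19:00 local.

19:00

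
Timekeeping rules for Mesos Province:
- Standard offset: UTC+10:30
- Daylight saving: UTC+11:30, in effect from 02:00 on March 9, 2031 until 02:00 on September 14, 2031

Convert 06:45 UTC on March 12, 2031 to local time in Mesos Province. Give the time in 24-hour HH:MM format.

18:15

At the standard offset (UTC+10:30), 06:45 UTC + 10h30m = 17:15 Mesos Province standard time.
Daylight saving runs 9 March – 14 September; the standard-time date in Mesos Province, March 12, 2031, is inside that window, so Mesos Province is at UTC+11:30.
06:45 UTC + 11h30m = 18:15 local.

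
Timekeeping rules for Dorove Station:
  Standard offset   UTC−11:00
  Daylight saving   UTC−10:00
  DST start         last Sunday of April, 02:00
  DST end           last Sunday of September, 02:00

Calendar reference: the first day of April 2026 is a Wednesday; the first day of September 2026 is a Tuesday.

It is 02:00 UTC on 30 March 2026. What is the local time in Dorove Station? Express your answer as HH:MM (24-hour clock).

1 April 2026 is a Wednesday, so Sundays fall on 5, 12, 19, 26; the last is April 26.
1 September 2026 is a Tuesday, so Sundays fall on 6, 13, 20, 27; the last is September 27.
At the standard offset (UTC−11:00), 02:00 UTC − 11h = 15:00 Dorove Station standard time (rolling into the previous day, 29 March 2026).
The standard-time date in Dorove Station, 29 March 2026, is outside the daylight-saving period (26 April – 27 September), so Dorove Station is on standard time, UTC−11:00.
02:00 UTC − 11h = 15:00 local (rolling into the previous day, 29 March 2026).

15:00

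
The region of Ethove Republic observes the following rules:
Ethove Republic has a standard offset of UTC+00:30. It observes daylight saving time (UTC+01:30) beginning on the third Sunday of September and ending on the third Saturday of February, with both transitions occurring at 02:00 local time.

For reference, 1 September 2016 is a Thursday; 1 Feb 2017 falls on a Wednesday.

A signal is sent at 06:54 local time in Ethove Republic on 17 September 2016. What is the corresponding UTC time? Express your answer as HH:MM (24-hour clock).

06:24

1 September 2016 is a Thursday, so the first Sunday is September 4 and the third is September 18.
1 February 2017 is a Wednesday, so the first Saturday is February 4 and the third is February 18.
17 September 2016 is outside the daylight-saving period (18 September 2016 – 18 February 2017), so Ethove Republic is on standard time, UTC+00:30.
06:54 local − 0h30m = 06:24 UTC.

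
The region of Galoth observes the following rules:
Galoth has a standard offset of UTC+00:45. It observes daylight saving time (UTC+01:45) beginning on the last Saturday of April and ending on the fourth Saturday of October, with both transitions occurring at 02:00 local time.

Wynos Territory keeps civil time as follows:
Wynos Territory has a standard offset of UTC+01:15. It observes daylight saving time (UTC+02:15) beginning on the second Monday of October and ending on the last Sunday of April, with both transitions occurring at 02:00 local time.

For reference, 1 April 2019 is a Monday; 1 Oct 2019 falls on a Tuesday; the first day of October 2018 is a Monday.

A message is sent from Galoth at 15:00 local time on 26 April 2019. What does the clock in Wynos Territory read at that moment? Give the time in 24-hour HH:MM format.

16:30

1 April 2019 is a Monday, so Saturdays fall on 6, 13, 20, 27; the last is April 27.
1 October 2019 is a Tuesday, so the first Saturday is October 5 and the fourth is October 26.
Daylight saving runs 27 April – 26 October; 26 April 2019 is outside that window, so Galoth is on standard time at UTC+00:45.
15:00 Galoth − 0h45m = 14:15 UTC.
1 October 2018 is a Monday, so the first Monday is October 1 and the second is October 8.
1 April 2019 is a Monday, so Sundays fall on 7, 14, 21, 28; the last is April 28.
At the standard offset (UTC+01:15), 14:15 UTC + 1h15m = 15:30 Wynos Territory standard time.
The standard-time date in Wynos Territory, 26 April 2019, lies within the daylight-saving period (8 October 2018 – 28 April 2019), so Wynos Territory is on daylight time, UTC+02:15.
14:15 UTC + 2h15m = 16:30 Wynos Territory.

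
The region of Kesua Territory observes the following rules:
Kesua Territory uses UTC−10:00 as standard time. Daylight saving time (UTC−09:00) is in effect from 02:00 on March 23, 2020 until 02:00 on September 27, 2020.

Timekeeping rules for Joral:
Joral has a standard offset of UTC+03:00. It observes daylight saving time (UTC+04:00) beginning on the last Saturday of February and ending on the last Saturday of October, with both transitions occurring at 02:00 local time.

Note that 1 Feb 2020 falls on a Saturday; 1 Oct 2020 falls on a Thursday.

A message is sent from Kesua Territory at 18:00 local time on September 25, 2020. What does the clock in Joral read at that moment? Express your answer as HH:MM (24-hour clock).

Daylight saving runs 23 March – 27 September; September 25, 2020 is inside that window, so Kesua Territory is at UTC−09:00.
18:00 Kesua Territory + 9h = 03:00 UTC (rolling into the next day, 26 September 2020).
1 February 2020 is a Saturday, so Saturdays fall on 1, 8, 15, 22, 29; the last is February 29.
1 October 2020 is a Thursday, so Saturdays fall on 3, 10, 17, 24, 31; the last is October 31.
At the standard offset (UTC+03:00), 03:00 UTC + 3h = 06:00 Joral standard time.
The standard-time date in Joral, September 26, 2020, lies within the daylight-saving period (29 February – 31 October), so Joral is on daylight time, UTC+04:00.
03:00 UTC + 4h = 07:00 Joral.

07:00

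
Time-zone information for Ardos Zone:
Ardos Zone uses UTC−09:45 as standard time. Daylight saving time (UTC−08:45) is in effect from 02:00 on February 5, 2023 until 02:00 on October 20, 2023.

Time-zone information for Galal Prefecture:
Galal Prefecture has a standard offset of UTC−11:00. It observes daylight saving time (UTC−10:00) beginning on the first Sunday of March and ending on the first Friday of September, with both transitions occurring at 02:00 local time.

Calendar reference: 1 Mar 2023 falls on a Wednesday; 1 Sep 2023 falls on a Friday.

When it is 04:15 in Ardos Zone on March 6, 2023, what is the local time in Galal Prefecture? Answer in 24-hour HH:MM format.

March 6, 2023 falls between 5 February and 20 October, so daylight saving is in effect and Ardos Zone is at UTC−08:45.
04:15 Ardos Zone + 8h45m = 13:00 UTC.
1 March 2023 is a Wednesday, so the first Sunday is March 5.
1 September 2023 is a Friday, so the first Friday is September 1.
At the standard offset (UTC−11:00), 13:00 UTC − 11h = 02:00 Galal Prefecture standard time.
The standard-time date in Galal Prefecture, March 6, 2023, lies within the daylight-saving period (5 March – 1 September), so Galal Prefecture is on daylight time, UTC−10:00.
13:00 UTC − 10h = 03:00 Galal Prefecture.

03:00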